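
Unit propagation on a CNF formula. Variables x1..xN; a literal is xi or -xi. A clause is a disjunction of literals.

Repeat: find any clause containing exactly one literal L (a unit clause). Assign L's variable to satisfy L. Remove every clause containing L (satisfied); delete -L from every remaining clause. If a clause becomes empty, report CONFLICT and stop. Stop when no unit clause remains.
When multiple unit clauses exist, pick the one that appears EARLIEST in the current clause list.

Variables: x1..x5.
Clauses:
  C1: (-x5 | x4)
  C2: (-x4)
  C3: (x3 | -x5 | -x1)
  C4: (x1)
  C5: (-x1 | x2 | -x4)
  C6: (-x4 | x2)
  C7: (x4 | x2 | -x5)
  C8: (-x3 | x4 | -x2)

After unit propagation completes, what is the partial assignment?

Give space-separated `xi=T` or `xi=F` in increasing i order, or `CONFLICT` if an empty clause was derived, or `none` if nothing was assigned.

Answer: x1=T x4=F x5=F

Derivation:
unit clause [-4] forces x4=F; simplify:
  drop 4 from [-5, 4] -> [-5]
  drop 4 from [4, 2, -5] -> [2, -5]
  drop 4 from [-3, 4, -2] -> [-3, -2]
  satisfied 3 clause(s); 5 remain; assigned so far: [4]
unit clause [-5] forces x5=F; simplify:
  satisfied 3 clause(s); 2 remain; assigned so far: [4, 5]
unit clause [1] forces x1=T; simplify:
  satisfied 1 clause(s); 1 remain; assigned so far: [1, 4, 5]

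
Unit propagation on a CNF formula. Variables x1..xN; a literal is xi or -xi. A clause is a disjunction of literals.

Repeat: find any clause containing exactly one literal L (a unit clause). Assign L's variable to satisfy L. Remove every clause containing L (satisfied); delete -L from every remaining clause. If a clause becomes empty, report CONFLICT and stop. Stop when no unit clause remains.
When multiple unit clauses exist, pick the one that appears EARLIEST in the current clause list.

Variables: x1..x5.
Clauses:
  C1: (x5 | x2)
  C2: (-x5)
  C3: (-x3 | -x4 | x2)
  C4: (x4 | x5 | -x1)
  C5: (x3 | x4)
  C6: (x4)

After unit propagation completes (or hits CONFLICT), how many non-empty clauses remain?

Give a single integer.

unit clause [-5] forces x5=F; simplify:
  drop 5 from [5, 2] -> [2]
  drop 5 from [4, 5, -1] -> [4, -1]
  satisfied 1 clause(s); 5 remain; assigned so far: [5]
unit clause [2] forces x2=T; simplify:
  satisfied 2 clause(s); 3 remain; assigned so far: [2, 5]
unit clause [4] forces x4=T; simplify:
  satisfied 3 clause(s); 0 remain; assigned so far: [2, 4, 5]

Answer: 0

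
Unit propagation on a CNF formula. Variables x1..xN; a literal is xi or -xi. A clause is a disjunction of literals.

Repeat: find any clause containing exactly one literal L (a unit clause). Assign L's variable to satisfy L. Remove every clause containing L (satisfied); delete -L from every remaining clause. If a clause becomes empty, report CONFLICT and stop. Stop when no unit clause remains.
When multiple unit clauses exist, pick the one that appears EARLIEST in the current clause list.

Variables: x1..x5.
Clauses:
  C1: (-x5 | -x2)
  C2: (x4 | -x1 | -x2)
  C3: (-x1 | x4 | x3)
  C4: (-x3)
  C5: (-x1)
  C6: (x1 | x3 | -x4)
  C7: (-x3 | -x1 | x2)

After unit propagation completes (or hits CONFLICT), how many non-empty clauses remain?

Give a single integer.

unit clause [-3] forces x3=F; simplify:
  drop 3 from [-1, 4, 3] -> [-1, 4]
  drop 3 from [1, 3, -4] -> [1, -4]
  satisfied 2 clause(s); 5 remain; assigned so far: [3]
unit clause [-1] forces x1=F; simplify:
  drop 1 from [1, -4] -> [-4]
  satisfied 3 clause(s); 2 remain; assigned so far: [1, 3]
unit clause [-4] forces x4=F; simplify:
  satisfied 1 clause(s); 1 remain; assigned so far: [1, 3, 4]

Answer: 1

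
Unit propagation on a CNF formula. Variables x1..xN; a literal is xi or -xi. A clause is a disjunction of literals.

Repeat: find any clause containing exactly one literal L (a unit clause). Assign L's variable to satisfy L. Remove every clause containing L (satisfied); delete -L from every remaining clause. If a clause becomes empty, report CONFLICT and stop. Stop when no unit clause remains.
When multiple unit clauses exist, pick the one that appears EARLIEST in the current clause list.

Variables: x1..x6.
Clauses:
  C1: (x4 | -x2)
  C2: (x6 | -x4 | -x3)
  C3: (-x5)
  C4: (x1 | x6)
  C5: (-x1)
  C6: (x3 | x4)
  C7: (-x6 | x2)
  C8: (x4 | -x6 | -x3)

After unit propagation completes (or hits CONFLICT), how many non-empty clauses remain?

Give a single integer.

Answer: 0

Derivation:
unit clause [-5] forces x5=F; simplify:
  satisfied 1 clause(s); 7 remain; assigned so far: [5]
unit clause [-1] forces x1=F; simplify:
  drop 1 from [1, 6] -> [6]
  satisfied 1 clause(s); 6 remain; assigned so far: [1, 5]
unit clause [6] forces x6=T; simplify:
  drop -6 from [-6, 2] -> [2]
  drop -6 from [4, -6, -3] -> [4, -3]
  satisfied 2 clause(s); 4 remain; assigned so far: [1, 5, 6]
unit clause [2] forces x2=T; simplify:
  drop -2 from [4, -2] -> [4]
  satisfied 1 clause(s); 3 remain; assigned so far: [1, 2, 5, 6]
unit clause [4] forces x4=T; simplify:
  satisfied 3 clause(s); 0 remain; assigned so far: [1, 2, 4, 5, 6]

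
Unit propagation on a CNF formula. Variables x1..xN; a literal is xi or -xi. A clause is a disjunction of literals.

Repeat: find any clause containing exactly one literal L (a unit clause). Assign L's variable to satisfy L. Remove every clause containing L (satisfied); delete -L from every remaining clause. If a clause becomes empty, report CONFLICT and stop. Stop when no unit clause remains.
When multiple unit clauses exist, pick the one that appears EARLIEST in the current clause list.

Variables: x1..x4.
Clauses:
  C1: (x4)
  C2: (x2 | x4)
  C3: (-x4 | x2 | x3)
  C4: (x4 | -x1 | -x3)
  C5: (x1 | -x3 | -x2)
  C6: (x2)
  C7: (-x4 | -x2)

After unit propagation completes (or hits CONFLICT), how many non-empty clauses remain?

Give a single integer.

unit clause [4] forces x4=T; simplify:
  drop -4 from [-4, 2, 3] -> [2, 3]
  drop -4 from [-4, -2] -> [-2]
  satisfied 3 clause(s); 4 remain; assigned so far: [4]
unit clause [2] forces x2=T; simplify:
  drop -2 from [1, -3, -2] -> [1, -3]
  drop -2 from [-2] -> [] (empty!)
  satisfied 2 clause(s); 2 remain; assigned so far: [2, 4]
CONFLICT (empty clause)

Answer: 1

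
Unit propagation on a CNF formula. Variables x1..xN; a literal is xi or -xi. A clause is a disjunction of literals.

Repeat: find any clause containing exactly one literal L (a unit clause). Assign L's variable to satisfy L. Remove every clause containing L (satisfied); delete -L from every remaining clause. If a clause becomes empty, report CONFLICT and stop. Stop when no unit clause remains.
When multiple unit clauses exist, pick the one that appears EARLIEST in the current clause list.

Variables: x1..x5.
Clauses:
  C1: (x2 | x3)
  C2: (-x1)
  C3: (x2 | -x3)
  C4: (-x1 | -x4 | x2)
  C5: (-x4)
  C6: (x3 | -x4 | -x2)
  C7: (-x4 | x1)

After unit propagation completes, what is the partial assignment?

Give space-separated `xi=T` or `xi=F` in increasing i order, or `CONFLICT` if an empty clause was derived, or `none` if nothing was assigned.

unit clause [-1] forces x1=F; simplify:
  drop 1 from [-4, 1] -> [-4]
  satisfied 2 clause(s); 5 remain; assigned so far: [1]
unit clause [-4] forces x4=F; simplify:
  satisfied 3 clause(s); 2 remain; assigned so far: [1, 4]

Answer: x1=F x4=F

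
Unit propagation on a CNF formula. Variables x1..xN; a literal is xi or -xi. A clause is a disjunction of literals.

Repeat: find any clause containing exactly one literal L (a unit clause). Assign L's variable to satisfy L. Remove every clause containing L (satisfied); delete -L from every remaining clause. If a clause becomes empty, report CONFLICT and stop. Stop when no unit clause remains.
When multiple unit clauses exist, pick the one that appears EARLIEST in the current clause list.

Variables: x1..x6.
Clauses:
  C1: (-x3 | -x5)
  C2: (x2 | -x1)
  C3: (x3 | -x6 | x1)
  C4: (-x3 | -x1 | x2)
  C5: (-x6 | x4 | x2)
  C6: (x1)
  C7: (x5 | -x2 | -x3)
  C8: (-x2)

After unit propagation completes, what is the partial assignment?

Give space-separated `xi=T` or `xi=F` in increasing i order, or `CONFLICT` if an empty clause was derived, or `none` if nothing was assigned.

unit clause [1] forces x1=T; simplify:
  drop -1 from [2, -1] -> [2]
  drop -1 from [-3, -1, 2] -> [-3, 2]
  satisfied 2 clause(s); 6 remain; assigned so far: [1]
unit clause [2] forces x2=T; simplify:
  drop -2 from [5, -2, -3] -> [5, -3]
  drop -2 from [-2] -> [] (empty!)
  satisfied 3 clause(s); 3 remain; assigned so far: [1, 2]
CONFLICT (empty clause)

Answer: CONFLICT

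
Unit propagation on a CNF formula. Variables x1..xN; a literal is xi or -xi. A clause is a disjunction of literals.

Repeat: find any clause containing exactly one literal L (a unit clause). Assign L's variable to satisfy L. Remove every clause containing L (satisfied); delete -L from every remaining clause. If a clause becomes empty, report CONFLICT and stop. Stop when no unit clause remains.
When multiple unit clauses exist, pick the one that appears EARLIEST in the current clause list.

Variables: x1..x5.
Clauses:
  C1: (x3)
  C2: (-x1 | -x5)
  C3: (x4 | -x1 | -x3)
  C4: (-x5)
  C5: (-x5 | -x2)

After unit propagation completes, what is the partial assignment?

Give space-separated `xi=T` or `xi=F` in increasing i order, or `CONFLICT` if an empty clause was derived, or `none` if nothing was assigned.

unit clause [3] forces x3=T; simplify:
  drop -3 from [4, -1, -3] -> [4, -1]
  satisfied 1 clause(s); 4 remain; assigned so far: [3]
unit clause [-5] forces x5=F; simplify:
  satisfied 3 clause(s); 1 remain; assigned so far: [3, 5]

Answer: x3=T x5=F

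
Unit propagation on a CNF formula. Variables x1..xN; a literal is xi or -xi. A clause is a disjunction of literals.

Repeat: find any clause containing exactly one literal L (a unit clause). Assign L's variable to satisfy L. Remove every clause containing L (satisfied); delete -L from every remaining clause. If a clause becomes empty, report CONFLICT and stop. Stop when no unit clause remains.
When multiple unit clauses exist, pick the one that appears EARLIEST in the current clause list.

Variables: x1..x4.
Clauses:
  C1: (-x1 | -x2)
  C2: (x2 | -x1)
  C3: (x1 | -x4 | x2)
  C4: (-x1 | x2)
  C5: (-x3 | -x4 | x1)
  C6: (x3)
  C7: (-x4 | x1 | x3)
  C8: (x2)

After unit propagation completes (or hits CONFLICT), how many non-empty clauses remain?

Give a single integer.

Answer: 0

Derivation:
unit clause [3] forces x3=T; simplify:
  drop -3 from [-3, -4, 1] -> [-4, 1]
  satisfied 2 clause(s); 6 remain; assigned so far: [3]
unit clause [2] forces x2=T; simplify:
  drop -2 from [-1, -2] -> [-1]
  satisfied 4 clause(s); 2 remain; assigned so far: [2, 3]
unit clause [-1] forces x1=F; simplify:
  drop 1 from [-4, 1] -> [-4]
  satisfied 1 clause(s); 1 remain; assigned so far: [1, 2, 3]
unit clause [-4] forces x4=F; simplify:
  satisfied 1 clause(s); 0 remain; assigned so far: [1, 2, 3, 4]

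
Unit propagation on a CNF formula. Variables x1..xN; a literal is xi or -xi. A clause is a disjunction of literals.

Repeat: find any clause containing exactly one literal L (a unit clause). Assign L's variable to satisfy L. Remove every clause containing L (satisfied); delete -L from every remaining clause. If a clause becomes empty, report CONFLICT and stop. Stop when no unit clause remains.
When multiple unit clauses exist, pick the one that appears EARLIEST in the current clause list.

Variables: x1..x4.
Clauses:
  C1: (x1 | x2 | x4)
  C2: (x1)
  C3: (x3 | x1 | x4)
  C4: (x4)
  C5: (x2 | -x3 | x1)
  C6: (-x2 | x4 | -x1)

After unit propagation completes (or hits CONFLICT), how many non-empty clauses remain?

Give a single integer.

unit clause [1] forces x1=T; simplify:
  drop -1 from [-2, 4, -1] -> [-2, 4]
  satisfied 4 clause(s); 2 remain; assigned so far: [1]
unit clause [4] forces x4=T; simplify:
  satisfied 2 clause(s); 0 remain; assigned so far: [1, 4]

Answer: 0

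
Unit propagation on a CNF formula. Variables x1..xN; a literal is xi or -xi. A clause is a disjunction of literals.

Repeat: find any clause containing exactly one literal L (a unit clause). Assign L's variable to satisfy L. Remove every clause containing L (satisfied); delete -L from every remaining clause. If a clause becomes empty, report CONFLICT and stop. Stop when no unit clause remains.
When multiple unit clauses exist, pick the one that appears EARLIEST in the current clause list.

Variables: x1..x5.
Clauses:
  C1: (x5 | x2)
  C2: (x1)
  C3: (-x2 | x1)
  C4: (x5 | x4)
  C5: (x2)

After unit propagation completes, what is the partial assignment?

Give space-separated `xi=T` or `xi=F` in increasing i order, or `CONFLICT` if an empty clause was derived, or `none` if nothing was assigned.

Answer: x1=T x2=T

Derivation:
unit clause [1] forces x1=T; simplify:
  satisfied 2 clause(s); 3 remain; assigned so far: [1]
unit clause [2] forces x2=T; simplify:
  satisfied 2 clause(s); 1 remain; assigned so far: [1, 2]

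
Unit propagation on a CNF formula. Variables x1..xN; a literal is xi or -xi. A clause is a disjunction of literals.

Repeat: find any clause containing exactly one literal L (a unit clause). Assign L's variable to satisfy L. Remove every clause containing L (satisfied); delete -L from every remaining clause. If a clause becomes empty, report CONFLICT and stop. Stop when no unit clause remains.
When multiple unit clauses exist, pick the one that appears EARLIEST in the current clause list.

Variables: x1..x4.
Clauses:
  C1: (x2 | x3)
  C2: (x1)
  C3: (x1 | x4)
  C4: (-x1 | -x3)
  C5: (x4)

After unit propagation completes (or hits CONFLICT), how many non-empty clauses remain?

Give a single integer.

Answer: 0

Derivation:
unit clause [1] forces x1=T; simplify:
  drop -1 from [-1, -3] -> [-3]
  satisfied 2 clause(s); 3 remain; assigned so far: [1]
unit clause [-3] forces x3=F; simplify:
  drop 3 from [2, 3] -> [2]
  satisfied 1 clause(s); 2 remain; assigned so far: [1, 3]
unit clause [2] forces x2=T; simplify:
  satisfied 1 clause(s); 1 remain; assigned so far: [1, 2, 3]
unit clause [4] forces x4=T; simplify:
  satisfied 1 clause(s); 0 remain; assigned so far: [1, 2, 3, 4]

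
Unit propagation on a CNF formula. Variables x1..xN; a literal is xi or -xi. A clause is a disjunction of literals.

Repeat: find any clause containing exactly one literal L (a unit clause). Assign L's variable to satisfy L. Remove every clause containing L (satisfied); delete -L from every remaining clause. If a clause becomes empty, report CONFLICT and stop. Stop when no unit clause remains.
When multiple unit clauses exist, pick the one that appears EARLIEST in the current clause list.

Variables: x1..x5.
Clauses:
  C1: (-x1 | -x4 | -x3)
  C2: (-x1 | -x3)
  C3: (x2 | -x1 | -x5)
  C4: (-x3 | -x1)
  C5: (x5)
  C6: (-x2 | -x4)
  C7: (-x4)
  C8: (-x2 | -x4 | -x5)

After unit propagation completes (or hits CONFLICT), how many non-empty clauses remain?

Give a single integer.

Answer: 3

Derivation:
unit clause [5] forces x5=T; simplify:
  drop -5 from [2, -1, -5] -> [2, -1]
  drop -5 from [-2, -4, -5] -> [-2, -4]
  satisfied 1 clause(s); 7 remain; assigned so far: [5]
unit clause [-4] forces x4=F; simplify:
  satisfied 4 clause(s); 3 remain; assigned so far: [4, 5]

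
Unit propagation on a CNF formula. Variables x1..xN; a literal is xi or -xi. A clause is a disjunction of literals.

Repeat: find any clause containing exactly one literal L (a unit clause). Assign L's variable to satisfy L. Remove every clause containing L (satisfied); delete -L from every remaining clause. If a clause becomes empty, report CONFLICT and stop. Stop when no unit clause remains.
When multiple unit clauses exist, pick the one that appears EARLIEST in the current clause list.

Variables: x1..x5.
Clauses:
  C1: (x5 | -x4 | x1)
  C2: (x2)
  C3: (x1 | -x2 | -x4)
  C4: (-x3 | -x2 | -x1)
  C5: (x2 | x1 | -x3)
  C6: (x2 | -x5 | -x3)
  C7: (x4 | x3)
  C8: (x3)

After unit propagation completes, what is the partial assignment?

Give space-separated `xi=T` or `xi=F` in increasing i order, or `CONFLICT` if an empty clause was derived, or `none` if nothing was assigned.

unit clause [2] forces x2=T; simplify:
  drop -2 from [1, -2, -4] -> [1, -4]
  drop -2 from [-3, -2, -1] -> [-3, -1]
  satisfied 3 clause(s); 5 remain; assigned so far: [2]
unit clause [3] forces x3=T; simplify:
  drop -3 from [-3, -1] -> [-1]
  satisfied 2 clause(s); 3 remain; assigned so far: [2, 3]
unit clause [-1] forces x1=F; simplify:
  drop 1 from [5, -4, 1] -> [5, -4]
  drop 1 from [1, -4] -> [-4]
  satisfied 1 clause(s); 2 remain; assigned so far: [1, 2, 3]
unit clause [-4] forces x4=F; simplify:
  satisfied 2 clause(s); 0 remain; assigned so far: [1, 2, 3, 4]

Answer: x1=F x2=T x3=T x4=F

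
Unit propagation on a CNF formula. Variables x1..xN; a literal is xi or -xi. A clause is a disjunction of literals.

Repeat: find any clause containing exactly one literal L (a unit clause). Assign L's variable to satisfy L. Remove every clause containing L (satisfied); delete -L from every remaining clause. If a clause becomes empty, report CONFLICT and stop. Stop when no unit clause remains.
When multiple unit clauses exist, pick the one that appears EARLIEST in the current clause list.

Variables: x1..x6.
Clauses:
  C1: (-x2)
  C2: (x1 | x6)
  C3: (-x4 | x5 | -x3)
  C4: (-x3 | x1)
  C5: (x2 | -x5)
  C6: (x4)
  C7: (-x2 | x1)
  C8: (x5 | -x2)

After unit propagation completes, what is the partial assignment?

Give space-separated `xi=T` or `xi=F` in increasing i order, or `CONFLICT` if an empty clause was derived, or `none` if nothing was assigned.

Answer: x2=F x3=F x4=T x5=F

Derivation:
unit clause [-2] forces x2=F; simplify:
  drop 2 from [2, -5] -> [-5]
  satisfied 3 clause(s); 5 remain; assigned so far: [2]
unit clause [-5] forces x5=F; simplify:
  drop 5 from [-4, 5, -3] -> [-4, -3]
  satisfied 1 clause(s); 4 remain; assigned so far: [2, 5]
unit clause [4] forces x4=T; simplify:
  drop -4 from [-4, -3] -> [-3]
  satisfied 1 clause(s); 3 remain; assigned so far: [2, 4, 5]
unit clause [-3] forces x3=F; simplify:
  satisfied 2 clause(s); 1 remain; assigned so far: [2, 3, 4, 5]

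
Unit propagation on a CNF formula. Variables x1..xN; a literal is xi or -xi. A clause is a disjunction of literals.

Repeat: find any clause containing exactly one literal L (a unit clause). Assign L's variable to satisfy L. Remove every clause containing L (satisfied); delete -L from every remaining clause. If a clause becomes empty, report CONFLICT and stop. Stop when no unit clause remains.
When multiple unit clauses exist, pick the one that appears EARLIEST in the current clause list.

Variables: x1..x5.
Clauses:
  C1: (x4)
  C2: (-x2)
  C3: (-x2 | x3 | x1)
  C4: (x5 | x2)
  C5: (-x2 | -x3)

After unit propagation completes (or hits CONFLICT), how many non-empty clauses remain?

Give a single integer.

Answer: 0

Derivation:
unit clause [4] forces x4=T; simplify:
  satisfied 1 clause(s); 4 remain; assigned so far: [4]
unit clause [-2] forces x2=F; simplify:
  drop 2 from [5, 2] -> [5]
  satisfied 3 clause(s); 1 remain; assigned so far: [2, 4]
unit clause [5] forces x5=T; simplify:
  satisfied 1 clause(s); 0 remain; assigned so far: [2, 4, 5]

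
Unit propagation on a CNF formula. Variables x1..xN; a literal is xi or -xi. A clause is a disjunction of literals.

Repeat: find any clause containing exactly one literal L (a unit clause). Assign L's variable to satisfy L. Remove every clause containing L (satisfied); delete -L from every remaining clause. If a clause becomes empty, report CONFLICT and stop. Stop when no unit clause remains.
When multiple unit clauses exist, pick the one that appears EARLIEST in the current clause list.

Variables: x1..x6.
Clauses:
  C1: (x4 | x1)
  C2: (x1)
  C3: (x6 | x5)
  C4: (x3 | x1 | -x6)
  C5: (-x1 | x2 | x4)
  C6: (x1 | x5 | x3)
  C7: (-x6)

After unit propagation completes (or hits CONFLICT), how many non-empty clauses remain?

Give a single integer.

unit clause [1] forces x1=T; simplify:
  drop -1 from [-1, 2, 4] -> [2, 4]
  satisfied 4 clause(s); 3 remain; assigned so far: [1]
unit clause [-6] forces x6=F; simplify:
  drop 6 from [6, 5] -> [5]
  satisfied 1 clause(s); 2 remain; assigned so far: [1, 6]
unit clause [5] forces x5=T; simplify:
  satisfied 1 clause(s); 1 remain; assigned so far: [1, 5, 6]

Answer: 1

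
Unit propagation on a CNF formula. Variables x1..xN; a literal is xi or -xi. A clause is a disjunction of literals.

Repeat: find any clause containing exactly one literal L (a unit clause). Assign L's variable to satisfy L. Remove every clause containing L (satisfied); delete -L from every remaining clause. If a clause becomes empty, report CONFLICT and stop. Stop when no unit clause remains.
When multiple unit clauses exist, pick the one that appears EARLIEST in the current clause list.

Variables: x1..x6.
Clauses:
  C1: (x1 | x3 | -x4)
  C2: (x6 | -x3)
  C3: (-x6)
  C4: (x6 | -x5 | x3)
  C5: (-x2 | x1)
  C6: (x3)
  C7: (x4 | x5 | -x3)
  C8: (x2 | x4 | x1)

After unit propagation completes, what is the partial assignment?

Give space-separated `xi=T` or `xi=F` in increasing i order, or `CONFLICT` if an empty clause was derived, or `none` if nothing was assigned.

Answer: CONFLICT

Derivation:
unit clause [-6] forces x6=F; simplify:
  drop 6 from [6, -3] -> [-3]
  drop 6 from [6, -5, 3] -> [-5, 3]
  satisfied 1 clause(s); 7 remain; assigned so far: [6]
unit clause [-3] forces x3=F; simplify:
  drop 3 from [1, 3, -4] -> [1, -4]
  drop 3 from [-5, 3] -> [-5]
  drop 3 from [3] -> [] (empty!)
  satisfied 2 clause(s); 5 remain; assigned so far: [3, 6]
CONFLICT (empty clause)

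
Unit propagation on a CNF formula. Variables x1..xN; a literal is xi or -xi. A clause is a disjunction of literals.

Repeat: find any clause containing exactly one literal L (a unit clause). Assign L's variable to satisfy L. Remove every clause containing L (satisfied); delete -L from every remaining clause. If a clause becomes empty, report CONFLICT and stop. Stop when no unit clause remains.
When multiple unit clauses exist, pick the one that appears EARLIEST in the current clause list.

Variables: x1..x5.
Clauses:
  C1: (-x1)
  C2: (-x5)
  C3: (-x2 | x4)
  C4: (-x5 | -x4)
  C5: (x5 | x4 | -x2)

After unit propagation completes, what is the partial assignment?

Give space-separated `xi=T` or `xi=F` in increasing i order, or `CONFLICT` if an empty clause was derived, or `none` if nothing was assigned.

unit clause [-1] forces x1=F; simplify:
  satisfied 1 clause(s); 4 remain; assigned so far: [1]
unit clause [-5] forces x5=F; simplify:
  drop 5 from [5, 4, -2] -> [4, -2]
  satisfied 2 clause(s); 2 remain; assigned so far: [1, 5]

Answer: x1=F x5=F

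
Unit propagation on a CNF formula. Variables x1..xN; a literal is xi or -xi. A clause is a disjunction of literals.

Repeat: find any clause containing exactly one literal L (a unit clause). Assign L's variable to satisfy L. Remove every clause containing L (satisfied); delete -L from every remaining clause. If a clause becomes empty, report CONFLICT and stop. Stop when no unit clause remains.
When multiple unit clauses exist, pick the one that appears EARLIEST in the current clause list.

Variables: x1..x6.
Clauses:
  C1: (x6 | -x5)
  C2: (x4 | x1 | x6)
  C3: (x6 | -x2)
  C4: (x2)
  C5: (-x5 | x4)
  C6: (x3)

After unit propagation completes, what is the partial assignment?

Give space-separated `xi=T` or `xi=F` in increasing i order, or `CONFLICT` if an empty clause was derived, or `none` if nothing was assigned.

Answer: x2=T x3=T x6=T

Derivation:
unit clause [2] forces x2=T; simplify:
  drop -2 from [6, -2] -> [6]
  satisfied 1 clause(s); 5 remain; assigned so far: [2]
unit clause [6] forces x6=T; simplify:
  satisfied 3 clause(s); 2 remain; assigned so far: [2, 6]
unit clause [3] forces x3=T; simplify:
  satisfied 1 clause(s); 1 remain; assigned so far: [2, 3, 6]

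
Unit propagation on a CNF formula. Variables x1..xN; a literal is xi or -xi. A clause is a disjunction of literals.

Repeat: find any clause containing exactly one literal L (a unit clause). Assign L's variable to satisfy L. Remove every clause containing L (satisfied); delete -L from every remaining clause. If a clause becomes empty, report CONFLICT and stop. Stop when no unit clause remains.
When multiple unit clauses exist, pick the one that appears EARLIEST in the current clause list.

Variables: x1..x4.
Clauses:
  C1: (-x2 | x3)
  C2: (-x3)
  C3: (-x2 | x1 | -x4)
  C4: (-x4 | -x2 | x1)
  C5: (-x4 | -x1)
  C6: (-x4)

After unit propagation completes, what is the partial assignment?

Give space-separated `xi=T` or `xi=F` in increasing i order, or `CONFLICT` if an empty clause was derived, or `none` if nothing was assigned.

Answer: x2=F x3=F x4=F

Derivation:
unit clause [-3] forces x3=F; simplify:
  drop 3 from [-2, 3] -> [-2]
  satisfied 1 clause(s); 5 remain; assigned so far: [3]
unit clause [-2] forces x2=F; simplify:
  satisfied 3 clause(s); 2 remain; assigned so far: [2, 3]
unit clause [-4] forces x4=F; simplify:
  satisfied 2 clause(s); 0 remain; assigned so far: [2, 3, 4]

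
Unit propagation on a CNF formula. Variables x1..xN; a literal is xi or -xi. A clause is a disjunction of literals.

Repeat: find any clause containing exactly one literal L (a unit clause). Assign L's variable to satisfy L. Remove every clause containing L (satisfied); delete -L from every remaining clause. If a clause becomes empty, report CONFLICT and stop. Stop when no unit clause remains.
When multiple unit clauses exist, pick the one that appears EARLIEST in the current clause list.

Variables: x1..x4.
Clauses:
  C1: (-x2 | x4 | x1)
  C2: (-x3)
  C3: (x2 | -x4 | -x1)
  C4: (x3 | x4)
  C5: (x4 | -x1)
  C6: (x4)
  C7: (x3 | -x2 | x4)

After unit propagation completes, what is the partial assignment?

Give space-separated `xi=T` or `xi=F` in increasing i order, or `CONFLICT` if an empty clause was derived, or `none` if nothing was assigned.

unit clause [-3] forces x3=F; simplify:
  drop 3 from [3, 4] -> [4]
  drop 3 from [3, -2, 4] -> [-2, 4]
  satisfied 1 clause(s); 6 remain; assigned so far: [3]
unit clause [4] forces x4=T; simplify:
  drop -4 from [2, -4, -1] -> [2, -1]
  satisfied 5 clause(s); 1 remain; assigned so far: [3, 4]

Answer: x3=F x4=T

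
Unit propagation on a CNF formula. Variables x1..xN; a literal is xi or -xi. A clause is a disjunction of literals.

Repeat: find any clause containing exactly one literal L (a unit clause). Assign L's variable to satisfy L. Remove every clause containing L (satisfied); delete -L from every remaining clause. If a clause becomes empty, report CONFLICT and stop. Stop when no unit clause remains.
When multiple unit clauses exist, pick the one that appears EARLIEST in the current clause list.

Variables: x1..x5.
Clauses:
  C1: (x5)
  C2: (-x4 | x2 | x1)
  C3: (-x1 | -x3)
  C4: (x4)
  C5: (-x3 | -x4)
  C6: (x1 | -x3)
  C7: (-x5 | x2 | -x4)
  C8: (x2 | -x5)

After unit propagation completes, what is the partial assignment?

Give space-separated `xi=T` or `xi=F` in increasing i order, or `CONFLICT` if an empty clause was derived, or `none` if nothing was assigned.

Answer: x2=T x3=F x4=T x5=T

Derivation:
unit clause [5] forces x5=T; simplify:
  drop -5 from [-5, 2, -4] -> [2, -4]
  drop -5 from [2, -5] -> [2]
  satisfied 1 clause(s); 7 remain; assigned so far: [5]
unit clause [4] forces x4=T; simplify:
  drop -4 from [-4, 2, 1] -> [2, 1]
  drop -4 from [-3, -4] -> [-3]
  drop -4 from [2, -4] -> [2]
  satisfied 1 clause(s); 6 remain; assigned so far: [4, 5]
unit clause [-3] forces x3=F; simplify:
  satisfied 3 clause(s); 3 remain; assigned so far: [3, 4, 5]
unit clause [2] forces x2=T; simplify:
  satisfied 3 clause(s); 0 remain; assigned so far: [2, 3, 4, 5]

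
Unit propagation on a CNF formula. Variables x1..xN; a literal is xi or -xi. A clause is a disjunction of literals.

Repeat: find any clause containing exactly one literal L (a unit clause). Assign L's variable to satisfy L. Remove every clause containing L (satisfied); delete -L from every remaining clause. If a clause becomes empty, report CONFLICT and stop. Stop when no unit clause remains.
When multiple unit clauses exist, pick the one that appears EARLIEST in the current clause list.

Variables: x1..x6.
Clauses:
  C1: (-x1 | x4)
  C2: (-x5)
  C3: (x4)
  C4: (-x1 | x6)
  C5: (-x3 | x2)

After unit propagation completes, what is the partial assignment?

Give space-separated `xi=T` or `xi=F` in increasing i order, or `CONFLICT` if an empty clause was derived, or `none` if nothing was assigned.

Answer: x4=T x5=F

Derivation:
unit clause [-5] forces x5=F; simplify:
  satisfied 1 clause(s); 4 remain; assigned so far: [5]
unit clause [4] forces x4=T; simplify:
  satisfied 2 clause(s); 2 remain; assigned so far: [4, 5]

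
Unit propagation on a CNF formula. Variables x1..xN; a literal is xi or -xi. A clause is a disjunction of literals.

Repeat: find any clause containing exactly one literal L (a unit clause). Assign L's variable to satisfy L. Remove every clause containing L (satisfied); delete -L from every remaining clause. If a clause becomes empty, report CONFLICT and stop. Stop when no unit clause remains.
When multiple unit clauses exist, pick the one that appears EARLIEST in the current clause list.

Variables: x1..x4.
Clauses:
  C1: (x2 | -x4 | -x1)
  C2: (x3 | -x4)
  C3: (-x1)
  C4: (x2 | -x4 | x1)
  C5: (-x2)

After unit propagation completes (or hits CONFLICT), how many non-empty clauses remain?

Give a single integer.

unit clause [-1] forces x1=F; simplify:
  drop 1 from [2, -4, 1] -> [2, -4]
  satisfied 2 clause(s); 3 remain; assigned so far: [1]
unit clause [-2] forces x2=F; simplify:
  drop 2 from [2, -4] -> [-4]
  satisfied 1 clause(s); 2 remain; assigned so far: [1, 2]
unit clause [-4] forces x4=F; simplify:
  satisfied 2 clause(s); 0 remain; assigned so far: [1, 2, 4]

Answer: 0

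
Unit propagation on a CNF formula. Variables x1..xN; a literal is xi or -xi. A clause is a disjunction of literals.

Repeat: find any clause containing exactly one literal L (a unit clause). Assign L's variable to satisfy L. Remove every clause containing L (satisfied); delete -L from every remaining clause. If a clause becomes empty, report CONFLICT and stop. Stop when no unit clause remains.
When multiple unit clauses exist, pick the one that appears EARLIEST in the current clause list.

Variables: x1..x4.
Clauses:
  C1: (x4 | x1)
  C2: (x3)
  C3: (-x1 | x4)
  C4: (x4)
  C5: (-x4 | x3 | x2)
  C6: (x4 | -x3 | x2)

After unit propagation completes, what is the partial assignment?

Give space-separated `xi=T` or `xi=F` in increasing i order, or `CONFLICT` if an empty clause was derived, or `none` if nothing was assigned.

unit clause [3] forces x3=T; simplify:
  drop -3 from [4, -3, 2] -> [4, 2]
  satisfied 2 clause(s); 4 remain; assigned so far: [3]
unit clause [4] forces x4=T; simplify:
  satisfied 4 clause(s); 0 remain; assigned so far: [3, 4]

Answer: x3=T x4=T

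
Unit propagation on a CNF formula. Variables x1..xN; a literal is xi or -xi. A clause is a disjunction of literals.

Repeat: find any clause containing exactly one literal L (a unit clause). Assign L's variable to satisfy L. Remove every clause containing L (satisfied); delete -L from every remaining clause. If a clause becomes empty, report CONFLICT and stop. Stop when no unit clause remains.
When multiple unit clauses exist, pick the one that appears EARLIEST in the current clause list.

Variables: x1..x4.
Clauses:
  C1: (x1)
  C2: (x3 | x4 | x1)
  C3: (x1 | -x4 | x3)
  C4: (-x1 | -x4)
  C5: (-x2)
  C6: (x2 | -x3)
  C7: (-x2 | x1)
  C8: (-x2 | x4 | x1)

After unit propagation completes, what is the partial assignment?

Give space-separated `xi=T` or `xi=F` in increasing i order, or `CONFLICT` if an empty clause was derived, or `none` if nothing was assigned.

unit clause [1] forces x1=T; simplify:
  drop -1 from [-1, -4] -> [-4]
  satisfied 5 clause(s); 3 remain; assigned so far: [1]
unit clause [-4] forces x4=F; simplify:
  satisfied 1 clause(s); 2 remain; assigned so far: [1, 4]
unit clause [-2] forces x2=F; simplify:
  drop 2 from [2, -3] -> [-3]
  satisfied 1 clause(s); 1 remain; assigned so far: [1, 2, 4]
unit clause [-3] forces x3=F; simplify:
  satisfied 1 clause(s); 0 remain; assigned so far: [1, 2, 3, 4]

Answer: x1=T x2=F x3=F x4=F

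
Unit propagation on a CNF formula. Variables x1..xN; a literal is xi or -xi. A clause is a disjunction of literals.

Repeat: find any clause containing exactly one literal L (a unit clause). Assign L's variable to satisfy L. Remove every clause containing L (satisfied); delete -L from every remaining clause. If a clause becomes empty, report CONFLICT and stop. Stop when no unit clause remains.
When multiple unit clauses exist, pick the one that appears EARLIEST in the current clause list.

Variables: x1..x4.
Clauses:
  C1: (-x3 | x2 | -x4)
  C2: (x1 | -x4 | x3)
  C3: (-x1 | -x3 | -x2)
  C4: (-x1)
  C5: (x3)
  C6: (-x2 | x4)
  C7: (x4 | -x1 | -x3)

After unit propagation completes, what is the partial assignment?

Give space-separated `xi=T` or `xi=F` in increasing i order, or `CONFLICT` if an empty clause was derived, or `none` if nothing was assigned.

Answer: x1=F x3=T

Derivation:
unit clause [-1] forces x1=F; simplify:
  drop 1 from [1, -4, 3] -> [-4, 3]
  satisfied 3 clause(s); 4 remain; assigned so far: [1]
unit clause [3] forces x3=T; simplify:
  drop -3 from [-3, 2, -4] -> [2, -4]
  satisfied 2 clause(s); 2 remain; assigned so far: [1, 3]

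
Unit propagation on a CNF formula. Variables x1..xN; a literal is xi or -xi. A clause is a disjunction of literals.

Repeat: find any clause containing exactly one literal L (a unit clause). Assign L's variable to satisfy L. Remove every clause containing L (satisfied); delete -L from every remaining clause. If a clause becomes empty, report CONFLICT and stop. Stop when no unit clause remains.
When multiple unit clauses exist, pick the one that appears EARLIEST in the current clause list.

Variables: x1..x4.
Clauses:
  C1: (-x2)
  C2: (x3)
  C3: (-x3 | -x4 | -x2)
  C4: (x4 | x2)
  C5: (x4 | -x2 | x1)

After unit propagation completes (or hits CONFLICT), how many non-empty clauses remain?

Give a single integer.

unit clause [-2] forces x2=F; simplify:
  drop 2 from [4, 2] -> [4]
  satisfied 3 clause(s); 2 remain; assigned so far: [2]
unit clause [3] forces x3=T; simplify:
  satisfied 1 clause(s); 1 remain; assigned so far: [2, 3]
unit clause [4] forces x4=T; simplify:
  satisfied 1 clause(s); 0 remain; assigned so far: [2, 3, 4]

Answer: 0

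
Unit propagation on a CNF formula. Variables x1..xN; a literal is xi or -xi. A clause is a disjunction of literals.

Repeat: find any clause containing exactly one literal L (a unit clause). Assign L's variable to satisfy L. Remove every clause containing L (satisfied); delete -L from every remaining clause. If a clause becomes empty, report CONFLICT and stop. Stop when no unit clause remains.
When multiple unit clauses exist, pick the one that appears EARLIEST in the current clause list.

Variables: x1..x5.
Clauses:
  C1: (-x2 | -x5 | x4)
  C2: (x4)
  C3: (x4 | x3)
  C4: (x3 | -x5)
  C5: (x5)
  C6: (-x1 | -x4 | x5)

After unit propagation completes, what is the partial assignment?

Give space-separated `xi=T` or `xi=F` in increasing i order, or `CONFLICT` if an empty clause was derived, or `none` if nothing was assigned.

Answer: x3=T x4=T x5=T

Derivation:
unit clause [4] forces x4=T; simplify:
  drop -4 from [-1, -4, 5] -> [-1, 5]
  satisfied 3 clause(s); 3 remain; assigned so far: [4]
unit clause [5] forces x5=T; simplify:
  drop -5 from [3, -5] -> [3]
  satisfied 2 clause(s); 1 remain; assigned so far: [4, 5]
unit clause [3] forces x3=T; simplify:
  satisfied 1 clause(s); 0 remain; assigned so far: [3, 4, 5]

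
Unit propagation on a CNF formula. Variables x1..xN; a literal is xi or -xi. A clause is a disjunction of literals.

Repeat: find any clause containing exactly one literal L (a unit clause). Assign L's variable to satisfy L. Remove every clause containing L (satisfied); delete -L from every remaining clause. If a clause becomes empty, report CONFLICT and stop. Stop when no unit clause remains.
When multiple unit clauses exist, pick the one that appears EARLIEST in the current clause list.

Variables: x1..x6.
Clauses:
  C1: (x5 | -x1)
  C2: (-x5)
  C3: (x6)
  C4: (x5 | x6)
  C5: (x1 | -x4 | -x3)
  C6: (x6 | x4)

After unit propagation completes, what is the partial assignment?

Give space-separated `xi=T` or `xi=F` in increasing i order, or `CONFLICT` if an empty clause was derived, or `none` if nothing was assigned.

Answer: x1=F x5=F x6=T

Derivation:
unit clause [-5] forces x5=F; simplify:
  drop 5 from [5, -1] -> [-1]
  drop 5 from [5, 6] -> [6]
  satisfied 1 clause(s); 5 remain; assigned so far: [5]
unit clause [-1] forces x1=F; simplify:
  drop 1 from [1, -4, -3] -> [-4, -3]
  satisfied 1 clause(s); 4 remain; assigned so far: [1, 5]
unit clause [6] forces x6=T; simplify:
  satisfied 3 clause(s); 1 remain; assigned so far: [1, 5, 6]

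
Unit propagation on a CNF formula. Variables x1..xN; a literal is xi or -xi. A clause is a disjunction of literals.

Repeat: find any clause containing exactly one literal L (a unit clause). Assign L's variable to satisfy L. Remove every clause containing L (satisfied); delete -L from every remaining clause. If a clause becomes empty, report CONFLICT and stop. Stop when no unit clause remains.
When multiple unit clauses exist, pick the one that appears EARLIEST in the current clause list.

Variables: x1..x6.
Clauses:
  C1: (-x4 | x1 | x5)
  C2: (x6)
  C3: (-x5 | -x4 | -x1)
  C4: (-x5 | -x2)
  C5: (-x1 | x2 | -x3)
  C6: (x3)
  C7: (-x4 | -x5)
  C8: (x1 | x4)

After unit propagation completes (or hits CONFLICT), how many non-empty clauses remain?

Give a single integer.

unit clause [6] forces x6=T; simplify:
  satisfied 1 clause(s); 7 remain; assigned so far: [6]
unit clause [3] forces x3=T; simplify:
  drop -3 from [-1, 2, -3] -> [-1, 2]
  satisfied 1 clause(s); 6 remain; assigned so far: [3, 6]

Answer: 6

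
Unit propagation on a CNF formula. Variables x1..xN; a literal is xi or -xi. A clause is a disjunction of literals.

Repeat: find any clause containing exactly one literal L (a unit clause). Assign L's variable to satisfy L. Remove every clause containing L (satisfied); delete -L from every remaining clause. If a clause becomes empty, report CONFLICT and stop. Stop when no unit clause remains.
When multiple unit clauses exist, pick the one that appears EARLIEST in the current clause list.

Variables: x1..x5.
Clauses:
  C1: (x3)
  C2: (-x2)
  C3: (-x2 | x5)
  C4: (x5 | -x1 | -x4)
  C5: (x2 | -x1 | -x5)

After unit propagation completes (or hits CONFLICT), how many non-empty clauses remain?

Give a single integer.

unit clause [3] forces x3=T; simplify:
  satisfied 1 clause(s); 4 remain; assigned so far: [3]
unit clause [-2] forces x2=F; simplify:
  drop 2 from [2, -1, -5] -> [-1, -5]
  satisfied 2 clause(s); 2 remain; assigned so far: [2, 3]

Answer: 2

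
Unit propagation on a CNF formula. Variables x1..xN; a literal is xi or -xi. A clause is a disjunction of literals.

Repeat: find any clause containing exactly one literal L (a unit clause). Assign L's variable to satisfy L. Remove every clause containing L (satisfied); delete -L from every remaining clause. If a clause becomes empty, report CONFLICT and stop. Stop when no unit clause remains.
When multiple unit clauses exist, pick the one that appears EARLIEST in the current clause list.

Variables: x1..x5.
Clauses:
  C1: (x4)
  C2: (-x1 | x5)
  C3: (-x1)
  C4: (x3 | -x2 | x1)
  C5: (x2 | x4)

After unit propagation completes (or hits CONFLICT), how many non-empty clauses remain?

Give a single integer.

Answer: 1

Derivation:
unit clause [4] forces x4=T; simplify:
  satisfied 2 clause(s); 3 remain; assigned so far: [4]
unit clause [-1] forces x1=F; simplify:
  drop 1 from [3, -2, 1] -> [3, -2]
  satisfied 2 clause(s); 1 remain; assigned so far: [1, 4]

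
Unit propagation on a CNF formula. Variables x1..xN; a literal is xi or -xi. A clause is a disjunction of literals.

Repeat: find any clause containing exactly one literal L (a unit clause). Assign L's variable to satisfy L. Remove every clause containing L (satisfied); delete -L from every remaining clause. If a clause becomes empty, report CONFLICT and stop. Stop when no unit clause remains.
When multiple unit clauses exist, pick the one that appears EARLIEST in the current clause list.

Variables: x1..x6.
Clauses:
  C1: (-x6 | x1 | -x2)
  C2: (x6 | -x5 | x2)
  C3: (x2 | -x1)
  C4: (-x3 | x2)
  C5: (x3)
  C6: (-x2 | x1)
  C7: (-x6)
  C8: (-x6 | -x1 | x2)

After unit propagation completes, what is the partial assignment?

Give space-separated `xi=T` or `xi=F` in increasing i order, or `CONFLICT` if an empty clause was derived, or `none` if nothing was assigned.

Answer: x1=T x2=T x3=T x6=F

Derivation:
unit clause [3] forces x3=T; simplify:
  drop -3 from [-3, 2] -> [2]
  satisfied 1 clause(s); 7 remain; assigned so far: [3]
unit clause [2] forces x2=T; simplify:
  drop -2 from [-6, 1, -2] -> [-6, 1]
  drop -2 from [-2, 1] -> [1]
  satisfied 4 clause(s); 3 remain; assigned so far: [2, 3]
unit clause [1] forces x1=T; simplify:
  satisfied 2 clause(s); 1 remain; assigned so far: [1, 2, 3]
unit clause [-6] forces x6=F; simplify:
  satisfied 1 clause(s); 0 remain; assigned so far: [1, 2, 3, 6]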